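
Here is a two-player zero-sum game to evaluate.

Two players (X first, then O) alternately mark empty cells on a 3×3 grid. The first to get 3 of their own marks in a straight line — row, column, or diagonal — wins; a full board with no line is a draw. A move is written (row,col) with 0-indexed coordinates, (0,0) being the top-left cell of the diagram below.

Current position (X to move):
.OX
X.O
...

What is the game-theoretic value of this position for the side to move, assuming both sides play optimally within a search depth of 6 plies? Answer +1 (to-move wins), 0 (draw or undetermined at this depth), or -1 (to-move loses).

p1 X@[.OX/X.O/...]: (0,0)[XOX/X.O/...]+0 (1,1)[.OX/XXO/...]+0 (2,0)[.OX/X.O/X..]+1* (2,1)[.OX/X.O/.X.]+0 (2,2)[.OX/X.O/..X]+0
p2 O@[.OX/X.O/X..]: (0,0)[OOX/X.O/X..]-1* (1,1)[.OX/XOO/X..]-1 (2,1)[.OX/X.O/XO.]-1 (2,2)[.OX/X.O/X.O]-1
p3 X@[OOX/X.O/X..]: (1,1)[OOX/XXO/X..]+1* (2,1)[OOX/X.O/XX.]+1 (2,2)[OOX/X.O/X.X]+1
p4 O@[OOX/XXO/X..] terminal -1; root [.OX/X.O/...] d6

value(.OX/X.O/..., X) = +1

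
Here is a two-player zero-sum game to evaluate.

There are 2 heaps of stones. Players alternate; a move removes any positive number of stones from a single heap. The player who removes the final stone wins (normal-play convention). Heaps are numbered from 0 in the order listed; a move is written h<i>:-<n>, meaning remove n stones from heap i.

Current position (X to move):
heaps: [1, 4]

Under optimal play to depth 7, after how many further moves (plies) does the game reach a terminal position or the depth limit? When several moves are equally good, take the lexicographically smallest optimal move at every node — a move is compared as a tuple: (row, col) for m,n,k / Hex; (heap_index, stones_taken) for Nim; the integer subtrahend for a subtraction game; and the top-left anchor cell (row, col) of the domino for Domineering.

PV length from [(1,4)]: 3 plies

p1 X@[(1,4)]: h0:-1[(0,4)]-1 h1:-1[(1,3)]-1 h1:-2[(1,2)]-1 h1:-3[(1,1)]+1* h1:-4[(1,0)]-1
p2 O@[(1,1)]: h0:-1[(0,1)]-1* h1:-1[(1,0)]-1
p3 X@[(0,1)]: h1:-1[(0,0)]+1*
p4 O@[(0,0)] terminal -1; root [(1,4)] d7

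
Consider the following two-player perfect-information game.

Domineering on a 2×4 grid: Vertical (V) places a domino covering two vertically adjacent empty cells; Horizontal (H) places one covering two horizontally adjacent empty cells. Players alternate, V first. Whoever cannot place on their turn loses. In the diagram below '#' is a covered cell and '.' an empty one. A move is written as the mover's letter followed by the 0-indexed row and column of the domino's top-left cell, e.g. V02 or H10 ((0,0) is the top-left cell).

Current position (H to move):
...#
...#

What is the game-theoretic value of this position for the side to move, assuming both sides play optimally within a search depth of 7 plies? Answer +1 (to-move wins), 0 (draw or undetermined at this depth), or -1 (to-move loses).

value(...#/...#, H) = +1

ply 1, H at ...#/...# | H00=+1→##.#/...#*; H01=+1→.###/...#; H10=+1→...#/##.#; H11=+1→...#/.###
ply 2, V at ##.#/...# | V02=-1→####/..##*
ply 3, H at ####/..## | H10=+1→####/####*
ply 4: ####/#### is terminal -1 (V); from ...#/...# depth 7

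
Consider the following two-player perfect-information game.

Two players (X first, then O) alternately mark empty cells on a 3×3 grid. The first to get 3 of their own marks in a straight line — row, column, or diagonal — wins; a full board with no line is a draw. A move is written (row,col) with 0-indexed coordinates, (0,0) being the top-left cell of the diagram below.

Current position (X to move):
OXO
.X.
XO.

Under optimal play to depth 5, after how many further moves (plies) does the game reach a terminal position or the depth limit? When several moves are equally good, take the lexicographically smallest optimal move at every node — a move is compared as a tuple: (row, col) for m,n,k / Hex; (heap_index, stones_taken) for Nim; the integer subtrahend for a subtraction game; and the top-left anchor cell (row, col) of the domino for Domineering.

PV length from [OXO/.X./XO.]: 3 plies

p1 X@[OXO/.X./XO.]: (1,0)[OXO/XX./XO.]+0* (1,2)[OXO/.XX/XO.]+0 (2,2)[OXO/.X./XOX]+0
p2 O@[OXO/XX./XO.]: (1,2)[OXO/XXO/XO.]+0* (2,2)[OXO/XX./XOO]-1
p3 X@[OXO/XXO/XO.]: (2,2)[OXO/XXO/XOX]+0*
p4 O@[OXO/XXO/XOX] terminal +0; root [OXO/.X./XO.] d5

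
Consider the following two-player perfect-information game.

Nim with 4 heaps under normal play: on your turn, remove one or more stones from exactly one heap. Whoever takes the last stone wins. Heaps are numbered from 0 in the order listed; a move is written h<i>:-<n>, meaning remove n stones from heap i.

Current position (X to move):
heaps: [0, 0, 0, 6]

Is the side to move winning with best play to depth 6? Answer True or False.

ply 1, X at (0,0,0,6) | h3:-1=-1→(0,0,0,5); h3:-2=-1→(0,0,0,4); h3:-3=-1→(0,0,0,3); h3:-4=-1→(0,0,0,2); h3:-5=-1→(0,0,0,1); h3:-6=+1→(0,0,0,0)*
ply 2: (0,0,0,0) is terminal -1 (O); from (0,0,0,6) depth 6

X winning at [(0,0,0,6)]: True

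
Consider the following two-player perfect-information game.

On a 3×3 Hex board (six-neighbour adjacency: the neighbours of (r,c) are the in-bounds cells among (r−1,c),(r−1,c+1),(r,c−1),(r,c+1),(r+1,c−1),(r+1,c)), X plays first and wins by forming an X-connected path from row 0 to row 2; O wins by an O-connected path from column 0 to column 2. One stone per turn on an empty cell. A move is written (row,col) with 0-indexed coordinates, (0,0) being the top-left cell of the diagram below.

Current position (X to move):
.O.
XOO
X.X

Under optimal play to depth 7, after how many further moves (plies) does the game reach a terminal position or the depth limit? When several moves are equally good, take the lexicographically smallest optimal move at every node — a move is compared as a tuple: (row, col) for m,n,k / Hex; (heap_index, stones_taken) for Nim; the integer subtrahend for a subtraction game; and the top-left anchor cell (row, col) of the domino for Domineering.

PV length from [.O./XOO/X.X]: 1 ply

ply 1, X at .O./XOO/X.X | (0,0)=+1→XO./XOO/X.X*; (0,2)=-1→.OX/XOO/X.X; (2,1)=-1→.O./XOO/XXX
ply 2: XO./XOO/X.X is terminal -1 (O); from .O./XOO/X.X depth 7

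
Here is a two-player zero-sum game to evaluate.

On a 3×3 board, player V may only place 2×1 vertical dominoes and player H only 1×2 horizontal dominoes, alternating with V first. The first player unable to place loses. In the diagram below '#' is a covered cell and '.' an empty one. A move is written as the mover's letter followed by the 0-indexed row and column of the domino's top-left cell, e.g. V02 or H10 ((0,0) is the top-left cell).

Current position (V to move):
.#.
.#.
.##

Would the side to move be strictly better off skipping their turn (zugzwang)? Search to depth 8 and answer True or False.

p1 V@[.#./.#./.##]: V00[##./##./.##]+1* V02[.##/.##/.##]+1 V10[.#./##./###]+1
p2 H@[##./##./.##] terminal -1; root [.#./.#./.##] d8
suppose V passes — search the same position with H to move:
pass> p1 H@[.#./.#./.##] terminal -1; root [.#./.#./.##] d8
for V: play +1, pass +1

zugzwang(.#./.#./.##, V) = False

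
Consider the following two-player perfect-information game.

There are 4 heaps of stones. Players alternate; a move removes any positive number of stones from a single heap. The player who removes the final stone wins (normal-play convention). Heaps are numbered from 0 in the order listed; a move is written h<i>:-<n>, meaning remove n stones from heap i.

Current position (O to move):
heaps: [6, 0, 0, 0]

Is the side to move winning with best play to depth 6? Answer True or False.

p1 O@[(6,0,0,0)]: h0:-1[(5,0,0,0)]-1 h0:-2[(4,0,0,0)]-1 h0:-3[(3,0,0,0)]-1 h0:-4[(2,0,0,0)]-1 h0:-5[(1,0,0,0)]-1 h0:-6[(0,0,0,0)]+1*
p2 X@[(0,0,0,0)] terminal -1; root [(6,0,0,0)] d6

O winning at [(6,0,0,0)]: True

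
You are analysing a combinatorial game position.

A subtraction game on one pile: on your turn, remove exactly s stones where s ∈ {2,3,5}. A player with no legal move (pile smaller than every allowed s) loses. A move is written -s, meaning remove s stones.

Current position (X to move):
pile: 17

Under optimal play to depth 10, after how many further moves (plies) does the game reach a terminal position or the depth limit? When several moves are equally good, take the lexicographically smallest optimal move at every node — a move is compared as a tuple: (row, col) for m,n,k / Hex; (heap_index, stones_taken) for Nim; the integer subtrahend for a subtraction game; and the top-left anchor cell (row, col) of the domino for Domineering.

PV length from [17]: 5 plies

ply 1, X at 17 | -2=+1→15*; -3=+1→14; -5=-1→12
ply 2, O at 15 | -2=-1→13*; -3=-1→12; -5=-1→10
ply 3, X at 13 | -2=-1→11; -3=-1→10; -5=+1→8*
ply 4, O at 8 | -2=-1→6*; -3=-1→5; -5=-1→3
ply 5, X at 6 | -2=-1→4; -3=-1→3; -5=+1→1*
ply 6: 1 is terminal -1 (O); from 17 depth 10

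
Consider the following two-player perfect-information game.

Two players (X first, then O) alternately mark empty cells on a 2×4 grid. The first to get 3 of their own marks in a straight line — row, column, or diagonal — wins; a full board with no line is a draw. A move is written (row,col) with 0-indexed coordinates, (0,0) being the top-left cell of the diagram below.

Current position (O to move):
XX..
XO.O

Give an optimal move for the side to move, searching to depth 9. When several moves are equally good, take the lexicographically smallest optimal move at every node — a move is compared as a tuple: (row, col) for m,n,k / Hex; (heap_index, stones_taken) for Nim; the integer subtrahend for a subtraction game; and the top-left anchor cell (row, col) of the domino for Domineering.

ply 1, O at XX../XO.O | (0,2)=+0→XXO./XO.O; (0,3)=-1→XX.O/XO.O; (1,2)=+1→XX../XOOO*
ply 2: XX../XOOO is terminal -1 (X); from XX../XO.O depth 9

O's best at [XX../XO.O]: (1,2)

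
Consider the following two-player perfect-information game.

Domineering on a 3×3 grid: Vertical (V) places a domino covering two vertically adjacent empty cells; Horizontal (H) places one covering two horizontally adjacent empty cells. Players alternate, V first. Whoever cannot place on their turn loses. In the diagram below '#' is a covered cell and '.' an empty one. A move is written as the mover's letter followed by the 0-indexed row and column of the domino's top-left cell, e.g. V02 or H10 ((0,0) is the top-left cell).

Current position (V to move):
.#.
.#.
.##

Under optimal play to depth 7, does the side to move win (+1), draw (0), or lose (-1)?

ply 1, V at .#./.#./.## | V00=+1→##./##./.##*; V02=+1→.##/.##/.##; V10=+1→.#./##./###
ply 2: ##./##./.## is terminal -1 (H); from .#./.#./.## depth 7

value(.#./.#./.##, V) = +1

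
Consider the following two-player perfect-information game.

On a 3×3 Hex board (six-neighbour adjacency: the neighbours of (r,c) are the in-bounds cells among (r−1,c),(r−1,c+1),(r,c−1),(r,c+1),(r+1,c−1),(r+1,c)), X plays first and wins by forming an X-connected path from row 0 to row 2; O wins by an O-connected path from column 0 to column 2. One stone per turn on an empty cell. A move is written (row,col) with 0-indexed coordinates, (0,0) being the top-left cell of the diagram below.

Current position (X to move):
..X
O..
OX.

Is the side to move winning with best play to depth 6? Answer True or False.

X winning at [..X/O../OX.]: True

p1 X@[..X/O../OX.]: (0,0)[X.X/O../OX.]+1* (0,1)[.XX/O../OX.]+1 (1,1)[..X/OX./OX.]+1 (1,2)[..X/O.X/OX.]+1 (2,2)[..X/O../OXX]+1
p2 O@[X.X/O../OX.]: (0,1)[XOX/O../OX.]-1* (1,1)[X.X/OO./OX.]-1 (1,2)[X.X/O.O/OX.]-1 (2,2)[X.X/O../OXO]-1
p3 X@[XOX/O../OX.]: (1,1)[XOX/OX./OX.]+1* (1,2)[XOX/O.X/OX.]+1 (2,2)[XOX/O../OXX]+1
p4 O@[XOX/OX./OX.] terminal -1; root [..X/O../OX.] d6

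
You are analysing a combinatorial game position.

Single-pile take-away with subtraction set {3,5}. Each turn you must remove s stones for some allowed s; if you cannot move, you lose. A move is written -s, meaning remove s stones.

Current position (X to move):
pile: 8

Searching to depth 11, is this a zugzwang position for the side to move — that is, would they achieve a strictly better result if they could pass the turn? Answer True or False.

zugzwang(8, X) = True

[8] X move#1: -3:-1/5*, -5:-1/3
[5] O move#2: -3:+1/2*, -5:+1/0
[2] end (terminal -1, X#3); searched 8 to 11
if X skipped the turn, O would face:
~ [8] O move#1: -3:-1/5*, -5:-1/3
~ [5] X move#2: -3:+1/2*, -5:+1/0
~ [2] end (terminal -1, O#3); searched 8 to 11
compare (X): move=-1 vs pass=+1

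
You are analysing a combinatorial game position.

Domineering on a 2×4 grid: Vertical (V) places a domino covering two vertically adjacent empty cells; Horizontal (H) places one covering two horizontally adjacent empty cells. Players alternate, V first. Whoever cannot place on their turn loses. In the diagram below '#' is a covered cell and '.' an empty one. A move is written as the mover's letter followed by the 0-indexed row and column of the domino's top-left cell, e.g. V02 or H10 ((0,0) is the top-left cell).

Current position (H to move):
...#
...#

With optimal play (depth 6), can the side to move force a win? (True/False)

p1 H@[...#/...#]: H00[##.#/...#]+1* H01[.###/...#]+1 H10[...#/##.#]+1 H11[...#/.###]+1
p2 V@[##.#/...#]: V02[####/..##]-1*
p3 H@[####/..##]: H10[####/####]+1*
p4 V@[####/####] terminal -1; root [...#/...#] d6

H winning at [...#/...#]: True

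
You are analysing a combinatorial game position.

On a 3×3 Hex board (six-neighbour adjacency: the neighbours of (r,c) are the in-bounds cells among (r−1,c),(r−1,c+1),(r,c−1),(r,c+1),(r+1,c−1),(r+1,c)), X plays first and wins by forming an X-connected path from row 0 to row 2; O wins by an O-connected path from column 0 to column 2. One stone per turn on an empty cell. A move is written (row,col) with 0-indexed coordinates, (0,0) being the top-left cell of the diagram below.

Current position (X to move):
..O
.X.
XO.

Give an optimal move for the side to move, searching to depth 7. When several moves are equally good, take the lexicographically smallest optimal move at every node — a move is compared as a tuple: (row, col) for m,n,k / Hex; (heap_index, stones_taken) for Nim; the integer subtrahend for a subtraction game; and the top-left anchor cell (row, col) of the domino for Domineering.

p1 X@[..O/.X./XO.]: (0,0)[X.O/.X./XO.]+1* (0,1)[.XO/.X./XO.]+1 (1,0)[..O/XX./XO.]+1 (1,2)[..O/.XX/XO.]-1 (2,2)[..O/.X./XOX]-1
p2 O@[X.O/.X./XO.]: (0,1)[XOO/.X./XO.]-1* (1,0)[X.O/OX./XO.]-1 (1,2)[X.O/.XO/XO.]-1 (2,2)[X.O/.X./XOO]-1
p3 X@[XOO/.X./XO.]: (1,0)[XOO/XX./XO.]+1* (1,2)[XOO/.XX/XO.]-1 (2,2)[XOO/.X./XOX]-1
p4 O@[XOO/XX./XO.] terminal -1; root [..O/.X./XO.] d7

X's best at [..O/.X./XO.]: (0,0)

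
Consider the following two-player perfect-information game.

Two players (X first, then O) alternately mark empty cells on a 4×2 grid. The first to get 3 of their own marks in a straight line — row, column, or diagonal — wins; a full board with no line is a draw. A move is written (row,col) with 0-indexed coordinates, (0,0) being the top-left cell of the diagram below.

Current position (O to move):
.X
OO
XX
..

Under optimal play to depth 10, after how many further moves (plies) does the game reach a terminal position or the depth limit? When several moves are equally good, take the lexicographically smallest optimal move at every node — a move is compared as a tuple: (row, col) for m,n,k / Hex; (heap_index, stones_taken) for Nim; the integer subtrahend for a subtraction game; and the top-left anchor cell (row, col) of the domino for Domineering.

ply 1, O at .X/OO/XX/.. | (0,0)=+0→OX/OO/XX/..*; (3,0)=+0→.X/OO/XX/O.; (3,1)=+0→.X/OO/XX/.O
ply 2, X at OX/OO/XX/.. | (3,0)=+0→OX/OO/XX/X.*; (3,1)=+0→OX/OO/XX/.X
ply 3, O at OX/OO/XX/X. | (3,1)=+0→OX/OO/XX/XO*
ply 4: OX/OO/XX/XO is terminal +0 (X); from .X/OO/XX/.. depth 10

PV length from [.X/OO/XX/..]: 3 plies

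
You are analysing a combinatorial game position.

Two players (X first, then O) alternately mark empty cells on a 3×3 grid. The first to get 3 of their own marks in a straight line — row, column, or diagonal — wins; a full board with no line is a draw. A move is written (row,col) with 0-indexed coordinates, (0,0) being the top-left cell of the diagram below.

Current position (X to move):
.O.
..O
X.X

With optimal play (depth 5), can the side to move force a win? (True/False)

p1 X@[.O./..O/X.X]: (0,0)[XO./..O/X.X]+1* (0,2)[.OX/..O/X.X]+1 (1,0)[.O./X.O/X.X]+1 (1,1)[.O./.XO/X.X]+1 (2,1)[.O./..O/XXX]+1
p2 O@[XO./..O/X.X]: (0,2)[XOO/..O/X.X]-1* (1,0)[XO./O.O/X.X]-1 (1,1)[XO./.OO/X.X]-1 (2,1)[XO./..O/XOX]-1
p3 X@[XOO/..O/X.X]: (1,0)[XOO/X.O/X.X]+1* (1,1)[XOO/.XO/X.X]+1 (2,1)[XOO/..O/XXX]+1
p4 O@[XOO/X.O/X.X] terminal -1; root [.O./..O/X.X] d5

X winning at [.O./..O/X.X]: True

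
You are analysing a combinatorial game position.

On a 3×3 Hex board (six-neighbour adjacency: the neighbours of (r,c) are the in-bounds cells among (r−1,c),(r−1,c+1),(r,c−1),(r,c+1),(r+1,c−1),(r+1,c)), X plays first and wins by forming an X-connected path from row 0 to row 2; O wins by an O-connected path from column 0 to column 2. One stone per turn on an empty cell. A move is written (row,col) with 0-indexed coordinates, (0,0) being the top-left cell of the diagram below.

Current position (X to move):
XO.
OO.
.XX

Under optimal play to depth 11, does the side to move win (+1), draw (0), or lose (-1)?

[XO./OO./.XX] X move#1: (0,2):-1/XOX/OO./.XX*, (1,2):-1/XO./OOX/.XX, (2,0):-1/XO./OO./XXX
[XOX/OO./.XX] O move#2: (1,2):+1/XOX/OOO/.XX*, (2,0):-1/XOX/OO./OXX
[XOX/OOO/.XX] end (terminal -1, X#3); searched XO./OO./.XX to 11

value(XO./OO./.XX, X) = -1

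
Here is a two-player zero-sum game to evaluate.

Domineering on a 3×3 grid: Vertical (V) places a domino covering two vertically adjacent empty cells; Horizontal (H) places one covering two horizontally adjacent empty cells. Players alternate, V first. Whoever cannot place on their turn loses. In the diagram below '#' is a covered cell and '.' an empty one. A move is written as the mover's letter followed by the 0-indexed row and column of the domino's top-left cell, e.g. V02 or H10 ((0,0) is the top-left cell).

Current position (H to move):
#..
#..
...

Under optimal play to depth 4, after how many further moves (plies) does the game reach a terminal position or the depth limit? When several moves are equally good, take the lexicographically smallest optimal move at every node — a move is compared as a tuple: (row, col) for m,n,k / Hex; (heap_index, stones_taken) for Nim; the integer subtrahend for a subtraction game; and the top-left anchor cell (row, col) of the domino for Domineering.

PV length from [#../#../...]: 1 ply

p1 H@[#../#../...]: H01[###/#../...]-1 H11[#../###/...]+1* H20[#../#../##.]-1 H21[#../#../.##]-1
p2 V@[#../###/...] terminal -1; root [#../#../...] d4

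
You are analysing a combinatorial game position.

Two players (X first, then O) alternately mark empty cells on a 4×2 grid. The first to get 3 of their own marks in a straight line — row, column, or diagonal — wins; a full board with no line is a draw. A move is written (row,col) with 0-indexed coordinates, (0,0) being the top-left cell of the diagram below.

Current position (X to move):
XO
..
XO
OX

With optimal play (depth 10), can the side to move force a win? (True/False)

X winning at [XO/../XO/OX]: True

[XO/../XO/OX] X move#1: (1,0):+1/XO/X./XO/OX*, (1,1):+0/XO/.X/XO/OX
[XO/X./XO/OX] end (terminal -1, O#2); searched XO/../XO/OX to 10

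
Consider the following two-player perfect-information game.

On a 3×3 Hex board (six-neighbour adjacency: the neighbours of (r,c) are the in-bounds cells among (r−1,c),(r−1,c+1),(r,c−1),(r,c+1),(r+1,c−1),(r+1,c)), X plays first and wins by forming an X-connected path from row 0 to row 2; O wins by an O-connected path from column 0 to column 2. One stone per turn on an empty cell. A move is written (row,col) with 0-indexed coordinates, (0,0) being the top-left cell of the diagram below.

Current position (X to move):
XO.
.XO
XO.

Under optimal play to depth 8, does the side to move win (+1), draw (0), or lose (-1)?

ply 1, X at XO./.XO/XO. | (0,2)=+1→XOX/.XO/XO.*; (1,0)=+1→XO./XXO/XO.; (2,2)=+1→XO./.XO/XOX
ply 2: XOX/.XO/XO. is terminal -1 (O); from XO./.XO/XO. depth 8

value(XO./.XO/XO., X) = +1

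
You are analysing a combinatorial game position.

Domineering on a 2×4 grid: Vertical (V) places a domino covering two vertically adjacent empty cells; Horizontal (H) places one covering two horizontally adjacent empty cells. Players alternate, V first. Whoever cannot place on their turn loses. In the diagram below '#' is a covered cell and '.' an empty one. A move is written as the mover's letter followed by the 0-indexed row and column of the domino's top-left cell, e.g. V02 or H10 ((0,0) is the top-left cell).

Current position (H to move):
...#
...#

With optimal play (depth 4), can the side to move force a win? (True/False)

[...#/...#] H move#1: H00:+1/##.#/...#*, H01:+1/.###/...#, H10:+1/...#/##.#, H11:+1/...#/.###
[##.#/...#] V move#2: V02:-1/####/..##*
[####/..##] H move#3: H10:+1/####/####*
[####/####] end (terminal -1, V#4); searched ...#/...# to 4

H winning at [...#/...#]: True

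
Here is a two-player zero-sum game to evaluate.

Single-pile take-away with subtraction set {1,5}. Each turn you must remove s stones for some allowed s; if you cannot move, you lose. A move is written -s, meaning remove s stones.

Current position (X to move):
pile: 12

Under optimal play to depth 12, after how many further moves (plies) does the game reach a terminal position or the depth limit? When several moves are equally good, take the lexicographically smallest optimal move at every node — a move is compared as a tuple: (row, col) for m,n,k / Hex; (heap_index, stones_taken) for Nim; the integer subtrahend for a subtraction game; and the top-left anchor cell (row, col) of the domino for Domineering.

PV length from [12]: 12 plies

ply 1, X at 12 | -1=-1→11*; -5=-1→7
ply 2, O at 11 | -1=+1→10*; -5=+1→6
ply 3, X at 10 | -1=-1→9*; -5=-1→5
ply 4, O at 9 | -1=+1→8*; -5=+1→4
ply 5, X at 8 | -1=-1→7*; -5=-1→3
ply 6, O at 7 | -1=+1→6*; -5=+1→2
ply 7, X at 6 | -1=-1→5*; -5=-1→1
ply 8, O at 5 | -1=+1→4*; -5=+1→0
ply 9, X at 4 | -1=-1→3*
ply 10, O at 3 | -1=+1→2*
ply 11, X at 2 | -1=-1→1*
ply 12, O at 1 | -1=+1→0*
ply 13: 0 is terminal -1 (X); from 12 depth 12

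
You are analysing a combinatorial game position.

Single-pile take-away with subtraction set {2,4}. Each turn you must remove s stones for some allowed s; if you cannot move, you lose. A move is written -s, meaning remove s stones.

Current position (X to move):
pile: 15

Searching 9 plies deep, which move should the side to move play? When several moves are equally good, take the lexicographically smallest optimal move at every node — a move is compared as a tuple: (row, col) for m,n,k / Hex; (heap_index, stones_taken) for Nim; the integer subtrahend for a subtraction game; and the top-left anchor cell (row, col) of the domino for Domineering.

[15] X move#1: -2:+1/13*, -4:-1/11
[13] O move#2: -2:-1/11*, -4:-1/9
[11] X move#3: -2:-1/9, -4:+1/7*
[7] O move#4: -2:-1/5*, -4:-1/3
[5] X move#5: -2:-1/3, -4:+1/1*
[1] end (terminal -1, O#6); searched 15 to 9

X's best at [15]: -2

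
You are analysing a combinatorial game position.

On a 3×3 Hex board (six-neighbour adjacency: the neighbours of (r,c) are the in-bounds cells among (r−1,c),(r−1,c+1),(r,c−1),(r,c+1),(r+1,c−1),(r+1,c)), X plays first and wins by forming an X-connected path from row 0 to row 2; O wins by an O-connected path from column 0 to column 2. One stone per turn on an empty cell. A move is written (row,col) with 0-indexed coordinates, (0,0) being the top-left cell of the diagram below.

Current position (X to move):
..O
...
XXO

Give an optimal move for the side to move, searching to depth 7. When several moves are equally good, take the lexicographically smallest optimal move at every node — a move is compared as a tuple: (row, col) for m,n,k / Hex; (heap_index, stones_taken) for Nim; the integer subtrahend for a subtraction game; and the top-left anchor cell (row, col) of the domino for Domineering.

X's best at [..O/.../XXO]: (0,1)

[..O/.../XXO] X move#1: (0,0):-1/X.O/.../XXO, (0,1):+1/.XO/.../XXO*, (1,0):+1/..O/X../XXO, (1,1):-1/..O/.X./XXO, (1,2):-1/..O/..X/XXO
[.XO/.../XXO] O move#2: (0,0):-1/OXO/.../XXO*, (1,0):-1/.XO/O../XXO, (1,1):-1/.XO/.O./XXO, (1,2):-1/.XO/..O/XXO
[OXO/.../XXO] X move#3: (1,0):+1/OXO/X../XXO*, (1,1):+1/OXO/.X./XXO, (1,2):+1/OXO/..X/XXO
[OXO/X../XXO] end (terminal -1, O#4); searched ..O/.../XXO to 7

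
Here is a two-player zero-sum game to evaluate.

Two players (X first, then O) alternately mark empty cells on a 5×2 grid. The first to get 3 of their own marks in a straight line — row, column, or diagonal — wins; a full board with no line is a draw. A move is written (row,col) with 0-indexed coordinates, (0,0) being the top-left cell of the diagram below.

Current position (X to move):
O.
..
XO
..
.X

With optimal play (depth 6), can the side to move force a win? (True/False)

X winning at [O./../XO/../.X]: True

[O./../XO/../.X] X move#1: (0,1):+0/OX/../XO/../.X, (1,0):+0/O./X./XO/../.X, (1,1):+0/O./.X/XO/../.X, (3,0):+1/O./../XO/X./.X*, (3,1):+0/O./../XO/.X/.X, (4,0):+0/O./../XO/../XX
[O./../XO/X./.X] O move#2: (0,1):-1/OO/../XO/X./.X*, (1,0):-1/O./O./XO/X./.X, (1,1):-1/O./.O/XO/X./.X, (3,1):-1/O./../XO/XO/.X, (4,0):-1/O./../XO/X./OX
[OO/../XO/X./.X] X move#3: (1,0):+1/OO/X./XO/X./.X*, (1,1):+1/OO/.X/XO/X./.X, (3,1):-1/OO/../XO/XX/.X, (4,0):+1/OO/../XO/X./XX
[OO/X./XO/X./.X] end (terminal -1, O#4); searched O./../XO/../.X to 6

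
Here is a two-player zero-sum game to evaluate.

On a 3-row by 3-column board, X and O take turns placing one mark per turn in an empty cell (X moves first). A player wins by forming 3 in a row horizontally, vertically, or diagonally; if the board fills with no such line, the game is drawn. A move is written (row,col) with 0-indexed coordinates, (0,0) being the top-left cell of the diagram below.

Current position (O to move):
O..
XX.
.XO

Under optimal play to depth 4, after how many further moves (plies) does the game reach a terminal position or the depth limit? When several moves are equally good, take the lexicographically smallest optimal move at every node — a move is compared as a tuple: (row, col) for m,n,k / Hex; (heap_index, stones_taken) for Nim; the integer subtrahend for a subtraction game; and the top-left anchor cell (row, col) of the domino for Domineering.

p1 O@[O../XX./.XO]: (0,1)[OO./XX./.XO]-1* (0,2)[O.O/XX./.XO]-1 (1,2)[O../XXO/.XO]-1 (2,0)[O../XX./OXO]-1
p2 X@[OO./XX./.XO]: (0,2)[OOX/XX./.XO]+1* (1,2)[OO./XXX/.XO]+1 (2,0)[OO./XX./XXO]-1
p3 O@[OOX/XX./.XO]: (1,2)[OOX/XXO/.XO]-1* (2,0)[OOX/XX./OXO]-1
p4 X@[OOX/XXO/.XO]: (2,0)[OOX/XXO/XXO]+1*
p5 O@[OOX/XXO/XXO] terminal -1; root [O../XX./.XO] d4

PV length from [O../XX./.XO]: 4 plies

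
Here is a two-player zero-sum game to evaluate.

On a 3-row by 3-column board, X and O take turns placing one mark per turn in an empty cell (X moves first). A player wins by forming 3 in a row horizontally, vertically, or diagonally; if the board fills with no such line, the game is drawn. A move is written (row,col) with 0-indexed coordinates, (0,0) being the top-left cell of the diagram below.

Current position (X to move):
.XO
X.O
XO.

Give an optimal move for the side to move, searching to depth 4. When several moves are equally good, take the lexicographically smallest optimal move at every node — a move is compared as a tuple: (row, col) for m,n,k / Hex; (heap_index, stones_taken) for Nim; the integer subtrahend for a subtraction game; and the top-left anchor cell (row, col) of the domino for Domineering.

ply 1, X at .XO/X.O/XO. | (0,0)=+1→XXO/X.O/XO.*; (1,1)=-1→.XO/XXO/XO.; (2,2)=+0→.XO/X.O/XOX
ply 2: XXO/X.O/XO. is terminal -1 (O); from .XO/X.O/XO. depth 4

X's best at [.XO/X.O/XO.]: (0,0)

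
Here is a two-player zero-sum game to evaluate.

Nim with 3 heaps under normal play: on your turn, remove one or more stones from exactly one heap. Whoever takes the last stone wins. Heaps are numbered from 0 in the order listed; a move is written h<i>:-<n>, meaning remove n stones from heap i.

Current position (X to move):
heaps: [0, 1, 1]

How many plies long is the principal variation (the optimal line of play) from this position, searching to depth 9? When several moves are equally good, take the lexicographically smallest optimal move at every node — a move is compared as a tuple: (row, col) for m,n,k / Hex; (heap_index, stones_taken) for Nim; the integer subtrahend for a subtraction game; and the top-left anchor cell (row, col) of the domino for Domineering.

p1 X@[(0,1,1)]: h1:-1[(0,0,1)]-1* h2:-1[(0,1,0)]-1
p2 O@[(0,0,1)]: h2:-1[(0,0,0)]+1*
p3 X@[(0,0,0)] terminal -1; root [(0,1,1)] d9

PV length from [(0,1,1)]: 2 plies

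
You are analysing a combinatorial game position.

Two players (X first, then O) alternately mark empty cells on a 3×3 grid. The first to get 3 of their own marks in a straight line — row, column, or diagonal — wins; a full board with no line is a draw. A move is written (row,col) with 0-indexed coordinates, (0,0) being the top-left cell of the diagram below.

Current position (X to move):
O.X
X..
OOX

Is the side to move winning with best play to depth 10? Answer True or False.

X winning at [O.X/X../OOX]: True

ply 1, X at O.X/X../OOX | (0,1)=+0→OXX/X../OOX; (1,1)=+0→O.X/XX./OOX; (1,2)=+1→O.X/X.X/OOX*
ply 2: O.X/X.X/OOX is terminal -1 (O); from O.X/X../OOX depth 10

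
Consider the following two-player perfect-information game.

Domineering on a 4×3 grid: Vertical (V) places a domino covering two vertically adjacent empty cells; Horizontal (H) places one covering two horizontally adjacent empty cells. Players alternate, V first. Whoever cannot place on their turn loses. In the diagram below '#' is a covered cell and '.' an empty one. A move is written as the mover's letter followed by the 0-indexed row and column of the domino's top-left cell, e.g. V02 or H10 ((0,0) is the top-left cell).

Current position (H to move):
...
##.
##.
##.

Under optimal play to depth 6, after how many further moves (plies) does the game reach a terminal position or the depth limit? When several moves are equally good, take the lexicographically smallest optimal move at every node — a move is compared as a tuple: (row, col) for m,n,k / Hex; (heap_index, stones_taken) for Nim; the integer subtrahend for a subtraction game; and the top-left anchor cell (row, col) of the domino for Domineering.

p1 H@[.../##./##./##.]: H00[##./##./##./##.]-1* H01[.##/##./##./##.]-1
p2 V@[##./##./##./##.]: V02[###/###/##./##.]+1* V12[##./###/###/##.]+1 V22[##./##./###/###]+1
p3 H@[###/###/##./##.] terminal -1; root [.../##./##./##.] d6

PV length from [.../##./##./##.]: 2 plies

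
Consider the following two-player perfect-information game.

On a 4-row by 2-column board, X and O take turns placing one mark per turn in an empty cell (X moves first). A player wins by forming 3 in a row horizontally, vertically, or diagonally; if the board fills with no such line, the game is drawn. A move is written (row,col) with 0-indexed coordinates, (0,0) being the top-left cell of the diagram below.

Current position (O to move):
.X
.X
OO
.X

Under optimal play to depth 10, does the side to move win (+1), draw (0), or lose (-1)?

ply 1, O at .X/.X/OO/.X | (0,0)=+0→OX/.X/OO/.X; (1,0)=+1→.X/OX/OO/.X*; (3,0)=+0→.X/.X/OO/OX
ply 2, X at .X/OX/OO/.X | (0,0)=-1→XX/OX/OO/.X*; (3,0)=-1→.X/OX/OO/XX
ply 3, O at XX/OX/OO/.X | (3,0)=+1→XX/OX/OO/OX*
ply 4: XX/OX/OO/OX is terminal -1 (X); from .X/.X/OO/.X depth 10

value(.X/.X/OO/.X, O) = +1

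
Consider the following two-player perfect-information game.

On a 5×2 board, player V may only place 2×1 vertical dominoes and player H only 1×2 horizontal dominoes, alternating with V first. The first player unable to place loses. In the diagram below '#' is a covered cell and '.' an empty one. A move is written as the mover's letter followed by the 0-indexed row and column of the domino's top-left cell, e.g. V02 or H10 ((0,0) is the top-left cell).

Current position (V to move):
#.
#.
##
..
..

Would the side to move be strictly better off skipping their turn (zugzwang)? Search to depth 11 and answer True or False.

[#./#./##/../..] V move#1: V01:-1/##/##/##/../.., V30:+1/#./#./##/#./#.*, V31:+1/#./#./##/.#/.#
[#./#./##/#./#.] end (terminal -1, H#2); searched #./#./##/../.. to 11
pass branch (H moves first from the same position):
  | [#./#./##/../..] H move#1: H30:+1/#./#./##/##/..*, H40:+1/#./#./##/../##
  | [#./#./##/##/..] V move#2: V01:-1/##/##/##/##/..*
  | [##/##/##/##/..] H move#3: H40:+1/##/##/##/##/##*
  | [##/##/##/##/##] end (terminal -1, V#4); searched #./#./##/../.. to 11
V moving scores +1; V passing scores -1

zugzwang(#./#./##/../.., V) = False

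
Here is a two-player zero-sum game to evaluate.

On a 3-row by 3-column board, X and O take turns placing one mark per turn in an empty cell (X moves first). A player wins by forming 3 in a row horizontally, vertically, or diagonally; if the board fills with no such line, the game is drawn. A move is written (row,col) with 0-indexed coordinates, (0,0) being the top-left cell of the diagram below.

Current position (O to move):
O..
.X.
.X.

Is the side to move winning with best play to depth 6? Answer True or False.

[O../.X./.X.] O move#1: (0,1):+0/OO./.X./.X.*, (0,2):-1/O.O/.X./.X., (1,0):-1/O../OX./.X., (1,2):-1/O../.XO/.X., (2,0):-1/O../.X./OX., (2,2):-1/O../.X./.XO
[OO./.X./.X.] X move#2: (0,2):+0/OOX/.X./.X.*, (1,0):-1/OO./XX./.X., (1,2):-1/OO./.XX/.X., (2,0):-1/OO./.X./XX., (2,2):-1/OO./.X./.XX
[OOX/.X./.X.] O move#3: (1,0):-1/OOX/OX./.X., (1,2):-1/OOX/.XO/.X., (2,0):+0/OOX/.X./OX.*, (2,2):-1/OOX/.X./.XO
[OOX/.X./OX.] X move#4: (1,0):+0/OOX/XX./OX.*, (1,2):-1/OOX/.XX/OX., (2,2):-1/OOX/.X./OXX
[OOX/XX./OX.] O move#5: (1,2):+0/OOX/XXO/OX.*, (2,2):-1/OOX/XX./OXO
[OOX/XXO/OX.] X move#6: (2,2):+0/OOX/XXO/OXX*
[OOX/XXO/OXX] end (terminal +0, O#7); searched O../.X./.X. to 6

O winning at [O../.X./.X.]: False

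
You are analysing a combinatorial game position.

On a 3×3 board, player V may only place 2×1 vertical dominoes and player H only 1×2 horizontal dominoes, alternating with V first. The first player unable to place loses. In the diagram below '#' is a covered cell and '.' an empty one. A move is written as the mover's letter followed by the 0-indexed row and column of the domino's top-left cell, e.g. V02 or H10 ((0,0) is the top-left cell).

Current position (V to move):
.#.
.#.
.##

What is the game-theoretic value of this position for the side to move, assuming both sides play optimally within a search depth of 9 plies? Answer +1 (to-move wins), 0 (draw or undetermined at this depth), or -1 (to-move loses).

[.#./.#./.##] V move#1: V00:+1/##./##./.##*, V02:+1/.##/.##/.##, V10:+1/.#./##./###
[##./##./.##] end (terminal -1, H#2); searched .#./.#./.## to 9

value(.#./.#./.##, V) = +1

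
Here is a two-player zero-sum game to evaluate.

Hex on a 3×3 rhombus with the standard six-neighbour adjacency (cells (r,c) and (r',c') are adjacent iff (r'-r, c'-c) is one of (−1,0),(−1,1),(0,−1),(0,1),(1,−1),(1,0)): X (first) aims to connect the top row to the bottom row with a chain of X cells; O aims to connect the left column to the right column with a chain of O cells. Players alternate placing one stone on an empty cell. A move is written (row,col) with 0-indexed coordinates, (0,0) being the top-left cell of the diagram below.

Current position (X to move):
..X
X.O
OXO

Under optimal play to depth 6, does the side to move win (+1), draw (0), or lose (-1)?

[..X/X.O/OXO] X move#1: (0,0):-1/X.X/X.O/OXO, (0,1):-1/.XX/X.O/OXO, (1,1):+1/..X/XXO/OXO*
[..X/XXO/OXO] end (terminal -1, O#2); searched ..X/X.O/OXO to 6

value(..X/X.O/OXO, X) = +1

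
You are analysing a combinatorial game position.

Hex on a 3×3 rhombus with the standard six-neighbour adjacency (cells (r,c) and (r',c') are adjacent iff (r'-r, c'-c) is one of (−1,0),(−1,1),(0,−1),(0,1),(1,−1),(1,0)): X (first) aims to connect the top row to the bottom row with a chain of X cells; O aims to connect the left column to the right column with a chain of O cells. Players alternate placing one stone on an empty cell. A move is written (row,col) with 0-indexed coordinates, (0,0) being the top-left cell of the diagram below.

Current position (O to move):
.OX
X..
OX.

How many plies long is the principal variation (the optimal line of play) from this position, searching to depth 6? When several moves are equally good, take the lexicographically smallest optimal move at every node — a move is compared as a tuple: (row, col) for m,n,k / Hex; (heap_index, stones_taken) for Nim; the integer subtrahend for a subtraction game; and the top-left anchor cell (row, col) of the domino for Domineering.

PV length from [.OX/X../OX.]: 2 plies

p1 O@[.OX/X../OX.]: (0,0)[OOX/X../OX.]-1* (1,1)[.OX/XO./OX.]-1 (1,2)[.OX/X.O/OX.]-1 (2,2)[.OX/X../OXO]-1
p2 X@[OOX/X../OX.]: (1,1)[OOX/XX./OX.]+1* (1,2)[OOX/X.X/OX.]+1 (2,2)[OOX/X../OXX]+1
p3 O@[OOX/XX./OX.] terminal -1; root [.OX/X../OX.] d6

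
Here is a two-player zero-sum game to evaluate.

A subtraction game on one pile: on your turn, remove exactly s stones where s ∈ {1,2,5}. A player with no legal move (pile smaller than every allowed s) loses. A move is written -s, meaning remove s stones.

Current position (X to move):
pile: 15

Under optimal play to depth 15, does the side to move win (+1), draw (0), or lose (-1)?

value(15, X) = -1

[15] X move#1: -1:-1/14*, -2:-1/13, -5:-1/10
[14] O move#2: -1:-1/13, -2:+1/12*, -5:+1/9
[12] X move#3: -1:-1/11*, -2:-1/10, -5:-1/7
[11] O move#4: -1:-1/10, -2:+1/9*, -5:+1/6
[9] X move#5: -1:-1/8*, -2:-1/7, -5:-1/4
[8] O move#6: -1:-1/7, -2:+1/6*, -5:+1/3
[6] X move#7: -1:-1/5*, -2:-1/4, -5:-1/1
[5] O move#8: -1:-1/4, -2:+1/3*, -5:+1/0
[3] X move#9: -1:-1/2*, -2:-1/1
[2] O move#10: -1:-1/1, -2:+1/0*
[0] end (terminal -1, X#11); searched 15 to 15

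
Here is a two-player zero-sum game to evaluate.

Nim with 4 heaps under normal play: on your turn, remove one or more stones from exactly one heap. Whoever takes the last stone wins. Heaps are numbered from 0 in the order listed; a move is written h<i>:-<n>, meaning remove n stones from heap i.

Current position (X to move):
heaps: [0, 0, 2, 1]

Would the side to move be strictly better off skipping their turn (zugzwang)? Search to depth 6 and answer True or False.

zugzwang((0,0,2,1), X) = False

ply 1, X at (0,0,2,1) | h2:-1=+1→(0,0,1,1)*; h2:-2=-1→(0,0,0,1); h3:-1=-1→(0,0,2,0)
ply 2, O at (0,0,1,1) | h2:-1=-1→(0,0,0,1)*; h3:-1=-1→(0,0,1,0)
ply 3, X at (0,0,0,1) | h3:-1=+1→(0,0,0,0)*
ply 4: (0,0,0,0) is terminal -1 (O); from (0,0,2,1) depth 6
pass branch (O moves first from the same position):
  | ply 1, O at (0,0,2,1) | h2:-1=+1→(0,0,1,1)*; h2:-2=-1→(0,0,0,1); h3:-1=-1→(0,0,2,0)
  | ply 2, X at (0,0,1,1) | h2:-1=-1→(0,0,0,1)*; h3:-1=-1→(0,0,1,0)
  | ply 3, O at (0,0,0,1) | h3:-1=+1→(0,0,0,0)*
  | ply 4: (0,0,0,0) is terminal -1 (X); from (0,0,2,1) depth 6
X moving scores +1; X passing scores -1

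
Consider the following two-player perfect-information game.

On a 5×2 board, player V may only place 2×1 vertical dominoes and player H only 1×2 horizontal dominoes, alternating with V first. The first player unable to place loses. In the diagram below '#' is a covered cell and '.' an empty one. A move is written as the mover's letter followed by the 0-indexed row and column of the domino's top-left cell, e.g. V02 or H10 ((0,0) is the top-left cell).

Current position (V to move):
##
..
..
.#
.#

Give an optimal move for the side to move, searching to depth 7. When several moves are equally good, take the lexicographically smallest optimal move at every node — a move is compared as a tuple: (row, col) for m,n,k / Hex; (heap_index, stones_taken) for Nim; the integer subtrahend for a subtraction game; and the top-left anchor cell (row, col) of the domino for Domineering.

p1 V@[##/../../.#/.#]: V10[##/#./#./.#/.#]+1* V11[##/.#/.#/.#/.#]+1 V20[##/../#./##/.#]-1 V30[##/../../##/##]-1
p2 H@[##/#./#./.#/.#] terminal -1; root [##/../../.#/.#] d7

V's best at [##/../../.#/.#]: V10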